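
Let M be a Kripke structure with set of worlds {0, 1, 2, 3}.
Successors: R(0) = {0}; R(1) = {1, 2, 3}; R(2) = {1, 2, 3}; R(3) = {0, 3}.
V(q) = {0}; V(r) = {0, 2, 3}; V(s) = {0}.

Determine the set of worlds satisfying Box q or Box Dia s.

Let φ = Box q or Box Dia s. Evaluate φ at each world:
  0 (successors {0}): φ is true.
  1 (successors {1, 2, 3}): φ is false.
  2 (successors {1, 2, 3}): φ is false.
  3 (successors {0, 3}): φ is true.
For instance, at 3:
  At 3: Box q is false, Box Dia s is true, so Box q or Box Dia s is true.
    At 3: Box q requires q at every successor {0, 3}.
      q fails at 3, so Box q is false at 3.
    At 3: Box Dia s requires Dia s at every successor {0, 3}.
      At 0: Dia s is true.
      At 3: Dia s is true.
    So Box Dia s is true at 3.
Satisfying worlds: {0, 3}

0, 3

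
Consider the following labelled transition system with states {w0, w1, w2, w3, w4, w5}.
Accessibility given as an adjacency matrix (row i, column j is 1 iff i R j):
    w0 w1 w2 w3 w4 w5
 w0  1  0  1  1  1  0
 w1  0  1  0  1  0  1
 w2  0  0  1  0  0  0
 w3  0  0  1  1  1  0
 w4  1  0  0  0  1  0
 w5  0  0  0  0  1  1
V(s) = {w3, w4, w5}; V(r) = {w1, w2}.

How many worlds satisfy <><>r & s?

Recall that <>ψ holds at a world iff ψ holds at some accessible world.
Let φ = <><>r & s. Evaluate φ at each world:
  w0 (successors {w0, w2, w3, w4}): φ is false.
  w1 (successors {w1, w3, w5}): φ is false.
  w2 (successors {w2}): φ is false.
  w3 (successors {w2, w3, w4}): φ is true.
  w4 (successors {w0, w4}): φ is true.
  w5 (successors {w4, w5}): φ is false.
For instance, at w4:
  At w4: <><>r is true, s is true, so <><>r & s is true.
    At w4: <><>r requires <>r at some successor in {w0, w4}.
      <>r holds at w0, so <><>r is true at w4.
Satisfying worlds: {w3, w4}

2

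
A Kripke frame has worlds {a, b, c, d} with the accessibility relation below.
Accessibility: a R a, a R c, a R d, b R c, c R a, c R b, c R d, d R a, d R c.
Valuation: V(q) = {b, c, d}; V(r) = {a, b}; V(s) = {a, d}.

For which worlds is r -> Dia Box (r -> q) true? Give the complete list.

c, d

Let φ = r -> Dia Box (r -> q). Evaluate φ at each world:
  a (successors {a, c, d}): φ is false.
  b (successors {c}): φ is false.
  c (successors {a, b, d}): φ is true.
  d (successors {a, c}): φ is true.
For instance, at d:
  At d: r is false, Dia Box (r -> q) is false, so r -> Dia Box (r -> q) is true.
    At d: Dia Box (r -> q) requires Box (r -> q) at some successor in {a, c}.
      At a: Box (r -> q) is false.
      At c: Box (r -> q) is false.
    So Dia Box (r -> q) is false at d.
Satisfying worlds: {c, d}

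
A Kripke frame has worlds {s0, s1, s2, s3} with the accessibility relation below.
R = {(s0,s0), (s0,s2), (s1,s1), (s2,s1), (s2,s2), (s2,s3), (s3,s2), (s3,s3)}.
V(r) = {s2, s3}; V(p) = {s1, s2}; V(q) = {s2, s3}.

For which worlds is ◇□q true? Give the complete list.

s2, s3

Let φ = ◇□q. Evaluate φ at each world:
  s0 (successors {s0, s2}): φ is false.
  s1 (successors {s1}): φ is false.
  s2 (successors {s1, s2, s3}): φ is true.
  s3 (successors {s2, s3}): φ is true.
For instance, at s0:
  At s0: ◇□q requires □q at some successor in {s0, s2}.
    At s0: □q is false.
    At s2: □q is false.
  So ◇□q is false at s0.
Satisfying worlds: {s2, s3}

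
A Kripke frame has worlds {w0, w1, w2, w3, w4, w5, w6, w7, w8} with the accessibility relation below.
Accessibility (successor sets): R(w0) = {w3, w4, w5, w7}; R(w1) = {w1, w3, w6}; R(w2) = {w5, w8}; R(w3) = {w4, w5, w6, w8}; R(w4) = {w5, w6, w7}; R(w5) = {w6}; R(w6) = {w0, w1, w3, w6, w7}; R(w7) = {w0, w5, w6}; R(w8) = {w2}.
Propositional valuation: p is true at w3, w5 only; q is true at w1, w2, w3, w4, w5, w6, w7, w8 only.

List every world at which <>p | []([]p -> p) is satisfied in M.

w0, w1, w2, w3, w4, w5, w6, w7, w8

Recall that []ψ holds at a world iff ψ holds at every accessible world, and <>ψ holds iff ψ holds at some accessible world.
Let φ = <>p | []([]p -> p). Evaluate φ at each world:
  w0 (successors {w3, w4, w5, w7}): φ is true.
  w1 (successors {w1, w3, w6}): φ is true.
  w2 (successors {w5, w8}): φ is true.
  w3 (successors {w4, w5, w6, w8}): φ is true.
  w4 (successors {w5, w6, w7}): φ is true.
  w5 (successors {w6}): φ is true.
  w6 (successors {w0, w1, w3, w6, w7}): φ is true.
  w7 (successors {w0, w5, w6}): φ is true.
  w8 (successors {w2}): φ is true.
For instance, at w7:
  At w7: <>p is true, []([]p -> p) is true, so <>p | []([]p -> p) is true.
    At w7: <>p requires p at some successor in {w0, w5, w6}.
      p holds at w5, so <>p is true at w7.
    At w7: []([]p -> p) requires []p -> p at every successor {w0, w5, w6}.
      At w0: []p -> p is true.
      At w5: []p -> p is true.
      At w6: []p -> p is true.
    So []([]p -> p) is true at w7.
Satisfying worlds: {w0, w1, w2, w3, w4, w5, w6, w7, w8}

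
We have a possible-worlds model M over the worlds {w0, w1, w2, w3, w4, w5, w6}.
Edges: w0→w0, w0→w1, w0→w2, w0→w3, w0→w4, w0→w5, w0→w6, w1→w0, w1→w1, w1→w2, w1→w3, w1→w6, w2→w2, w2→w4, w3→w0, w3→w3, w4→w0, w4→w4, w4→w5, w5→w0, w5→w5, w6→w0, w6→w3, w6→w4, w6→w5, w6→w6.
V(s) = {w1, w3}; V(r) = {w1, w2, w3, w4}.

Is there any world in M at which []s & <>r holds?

No

Let φ = []s & <>r. Evaluate φ at each world:
  w0 (successors {w0, w1, w2, w3, w4, w5, w6}): φ is false.
  w1 (successors {w0, w1, w2, w3, w6}): φ is false.
  w2 (successors {w2, w4}): φ is false.
  w3 (successors {w0, w3}): φ is false.
  w4 (successors {w0, w4, w5}): φ is false.
  w5 (successors {w0, w5}): φ is false.
  w6 (successors {w0, w3, w4, w5, w6}): φ is false.
For instance, at w2:
  At w2: []s is false, <>r is true, so []s & <>r is false.
    At w2: []s requires s at every successor {w2, w4}.
      s fails at w2, so []s is false at w2.
    At w2: <>r requires r at some successor in {w2, w4}.
      r holds at w2, so <>r is true at w2.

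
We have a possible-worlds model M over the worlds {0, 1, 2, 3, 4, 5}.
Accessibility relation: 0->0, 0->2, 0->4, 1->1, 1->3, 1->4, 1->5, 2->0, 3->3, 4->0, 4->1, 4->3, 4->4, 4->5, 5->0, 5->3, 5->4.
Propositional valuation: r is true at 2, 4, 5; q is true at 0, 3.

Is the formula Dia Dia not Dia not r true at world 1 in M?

At 1: Dia Dia not Dia not r requires Dia not Dia not r at some successor in {1, 3, 4, 5}.
  At 1: Dia not Dia not r is false.
  At 3: Dia not Dia not r is false.
  At 4: Dia not Dia not r is false.
  At 5: Dia not Dia not r is false.
So Dia Dia not Dia not r is false at 1.

No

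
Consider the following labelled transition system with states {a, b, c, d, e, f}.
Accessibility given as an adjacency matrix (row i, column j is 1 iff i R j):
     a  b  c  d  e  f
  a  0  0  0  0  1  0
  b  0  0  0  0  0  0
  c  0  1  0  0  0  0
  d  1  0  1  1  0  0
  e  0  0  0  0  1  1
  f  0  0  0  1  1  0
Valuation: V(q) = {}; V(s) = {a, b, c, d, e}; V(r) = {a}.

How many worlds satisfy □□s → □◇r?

4

Let φ = □□s → □◇r. Evaluate φ at each world:
  a (successors {e}): φ is true.
  b (successors ∅): φ is true.
  c (successors {b}): φ is false.
  d (successors {a, c, d}): φ is false.
  e (successors {e, f}): φ is true.
  f (successors {d, e}): φ is true.
For instance, at d:
  At d: □□s is true, □◇r is false, so □□s → □◇r is false.
    At d: □□s requires □s at every successor {a, c, d}.
      At a: □s is true.
      At c: □s is true.
      At d: □s is true.
    So □□s is true at d.
    At d: □◇r requires ◇r at every successor {a, c, d}.
      ◇r fails at a, so □◇r is false at d.
Satisfying worlds: {a, b, e, f}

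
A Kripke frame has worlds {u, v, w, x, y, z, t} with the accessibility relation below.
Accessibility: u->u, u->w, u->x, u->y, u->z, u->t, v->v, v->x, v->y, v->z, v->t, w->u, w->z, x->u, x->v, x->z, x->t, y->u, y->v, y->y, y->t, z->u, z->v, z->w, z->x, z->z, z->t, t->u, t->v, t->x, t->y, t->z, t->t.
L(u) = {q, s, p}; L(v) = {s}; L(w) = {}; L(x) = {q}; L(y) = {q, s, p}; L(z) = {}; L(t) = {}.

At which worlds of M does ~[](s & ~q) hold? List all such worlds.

Let φ = ~[](s & ~q). Evaluate φ at each world:
  u (successors {u, w, x, y, z, t}): φ is true.
  v (successors {v, x, y, z, t}): φ is true.
  w (successors {u, z}): φ is true.
  x (successors {u, v, z, t}): φ is true.
  y (successors {u, v, y, t}): φ is true.
  z (successors {u, v, w, x, z, t}): φ is true.
  t (successors {u, v, x, y, z, t}): φ is true.
For instance, at w:
  At w: [](s & ~q) is false, so ~[](s & ~q) is true.
    At w: [](s & ~q) requires s & ~q at every successor {u, z}.
      s & ~q fails at u, so [](s & ~q) is false at w.
Satisfying worlds: {u, v, w, x, y, z, t}

u, v, w, x, y, z, t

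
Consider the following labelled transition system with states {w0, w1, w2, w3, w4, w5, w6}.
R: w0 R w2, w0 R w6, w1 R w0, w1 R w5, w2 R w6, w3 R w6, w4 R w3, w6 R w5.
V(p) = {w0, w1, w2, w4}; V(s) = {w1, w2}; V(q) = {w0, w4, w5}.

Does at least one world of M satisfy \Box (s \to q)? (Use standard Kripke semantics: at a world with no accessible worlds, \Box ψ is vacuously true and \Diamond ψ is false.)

Yes

Let φ = \Box (s \to q). Evaluate φ at each world:
  w0 (successors {w2, w6}): φ is false.
  w1 (successors {w0, w5}): φ is true.
  w2 (successors {w6}): φ is true.
  w3 (successors {w6}): φ is true.
  w4 (successors {w3}): φ is true.
  w5 (successors ∅): φ is true.
  w6 (successors {w5}): φ is true.
Detail at w1 (witness):
  At w1: \Box (s \to q) requires s \to q at every successor {w0, w5}.
    At w0: s \to q is true.
    At w5: s \to q is true.
  So \Box (s \to q) is true at w1.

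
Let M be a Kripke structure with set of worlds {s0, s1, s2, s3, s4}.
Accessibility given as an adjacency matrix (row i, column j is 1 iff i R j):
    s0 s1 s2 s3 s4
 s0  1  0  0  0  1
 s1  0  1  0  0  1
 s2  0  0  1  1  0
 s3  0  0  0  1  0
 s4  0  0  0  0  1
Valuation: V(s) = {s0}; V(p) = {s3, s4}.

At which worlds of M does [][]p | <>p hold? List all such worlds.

Let φ = [][]p | <>p. Evaluate φ at each world:
  s0 (successors {s0, s4}): φ is true.
  s1 (successors {s1, s4}): φ is true.
  s2 (successors {s2, s3}): φ is true.
  s3 (successors {s3}): φ is true.
  s4 (successors {s4}): φ is true.
For instance, at s0:
  At s0: [][]p is false, <>p is true, so [][]p | <>p is true.
    At s0: [][]p requires []p at every successor {s0, s4}.
      []p fails at s0, so [][]p is false at s0.
    At s0: <>p requires p at some successor in {s0, s4}.
      p holds at s4, so <>p is true at s0.
Satisfying worlds: {s0, s1, s2, s3, s4}

s0, s1, s2, s3, s4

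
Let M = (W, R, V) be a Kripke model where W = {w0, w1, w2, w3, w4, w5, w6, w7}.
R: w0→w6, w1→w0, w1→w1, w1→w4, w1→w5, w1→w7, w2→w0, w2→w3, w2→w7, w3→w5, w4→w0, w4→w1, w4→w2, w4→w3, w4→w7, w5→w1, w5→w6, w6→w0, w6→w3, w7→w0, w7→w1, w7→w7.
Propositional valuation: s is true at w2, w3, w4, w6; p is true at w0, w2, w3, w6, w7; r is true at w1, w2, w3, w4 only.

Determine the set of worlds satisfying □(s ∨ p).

Let φ = □(s ∨ p). Evaluate φ at each world:
  w0 (successors {w6}): φ is true.
  w1 (successors {w0, w1, w4, w5, w7}): φ is false.
  w2 (successors {w0, w3, w7}): φ is true.
  w3 (successors {w5}): φ is false.
  w4 (successors {w0, w1, w2, w3, w7}): φ is false.
  w5 (successors {w1, w6}): φ is false.
  w6 (successors {w0, w3}): φ is true.
  w7 (successors {w0, w1, w7}): φ is false.
For instance, at w3:
  At w3: □(s ∨ p) requires s ∨ p at every successor {w5}.
    s ∨ p fails at w5, so □(s ∨ p) is false at w3.
Satisfying worlds: {w0, w2, w6}

w0, w2, w6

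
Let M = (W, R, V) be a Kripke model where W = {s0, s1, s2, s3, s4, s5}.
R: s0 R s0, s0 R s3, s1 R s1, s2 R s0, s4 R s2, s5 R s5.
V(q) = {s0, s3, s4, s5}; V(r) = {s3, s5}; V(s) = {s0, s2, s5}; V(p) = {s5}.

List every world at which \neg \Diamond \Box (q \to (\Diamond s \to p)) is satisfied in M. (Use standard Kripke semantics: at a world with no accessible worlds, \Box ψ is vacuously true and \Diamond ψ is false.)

Let φ = \neg \Diamond \Box (q \to (\Diamond s \to p)). Evaluate φ at each world:
  s0 (successors {s0, s3}): φ is false.
  s1 (successors {s1}): φ is false.
  s2 (successors {s0}): φ is true.
  s3 (successors ∅): φ is true.
  s4 (successors {s2}): φ is true.
  s5 (successors {s5}): φ is false.
For instance, at s4:
  At s4: \Diamond \Box (q \to (\Diamond s \to p)) is false, so \neg \Diamond \Box (q \to (\Diamond s \to p)) is true.
    At s4: \Diamond \Box (q \to (\Diamond s \to p)) requires \Box (q \to (\Diamond s \to p)) at some successor in {s2}.
      At s2: \Box (q \to (\Diamond s \to p)) is false.
    So \Diamond \Box (q \to (\Diamond s \to p)) is false at s4.
Satisfying worlds: {s2, s3, s4}

s2, s3, s4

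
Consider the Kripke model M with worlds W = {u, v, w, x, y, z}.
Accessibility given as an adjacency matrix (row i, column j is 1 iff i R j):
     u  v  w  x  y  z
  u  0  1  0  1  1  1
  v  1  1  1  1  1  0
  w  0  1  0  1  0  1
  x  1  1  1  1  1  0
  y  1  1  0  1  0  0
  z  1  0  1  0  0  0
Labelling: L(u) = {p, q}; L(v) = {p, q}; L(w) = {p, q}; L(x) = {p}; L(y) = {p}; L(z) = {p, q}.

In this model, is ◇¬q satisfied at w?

Yes

At w: ◇¬q requires ¬q at some successor in {v, x, z}.
  ¬q holds at x, so ◇¬q is true at w.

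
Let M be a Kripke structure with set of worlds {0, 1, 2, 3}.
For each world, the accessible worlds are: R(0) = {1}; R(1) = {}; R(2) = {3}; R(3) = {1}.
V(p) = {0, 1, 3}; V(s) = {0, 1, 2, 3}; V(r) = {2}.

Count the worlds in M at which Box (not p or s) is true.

4

Let φ = Box (not p or s). Evaluate φ at each world:
  0 (successors {1}): φ is true.
  1 (successors ∅): φ is true.
  2 (successors {3}): φ is true.
  3 (successors {1}): φ is true.
For instance, at 0:
  At 0: Box (not p or s) requires not p or s at every successor {1}.
    At 1: not p or s is true.
  So Box (not p or s) is true at 0.
Satisfying worlds: {0, 1, 2, 3}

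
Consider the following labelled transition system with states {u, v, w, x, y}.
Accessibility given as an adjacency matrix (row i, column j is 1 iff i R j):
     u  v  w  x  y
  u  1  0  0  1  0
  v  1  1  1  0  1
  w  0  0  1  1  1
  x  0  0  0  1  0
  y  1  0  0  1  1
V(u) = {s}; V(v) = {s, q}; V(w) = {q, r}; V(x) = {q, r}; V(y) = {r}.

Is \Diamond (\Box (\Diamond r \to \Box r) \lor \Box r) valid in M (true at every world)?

Recall that \Box ψ holds at a world iff ψ holds at every accessible world, and \Diamond ψ holds iff ψ holds at some accessible world.
Let φ = \Diamond (\Box (\Diamond r \to \Box r) \lor \Box r). Evaluate φ at each world:
  u (successors {u, x}): φ is true.
  v (successors {u, v, w, y}): φ is true.
  w (successors {w, x, y}): φ is true.
  x (successors {x}): φ is true.
  y (successors {u, x, y}): φ is true.
For instance, at v:
  At v: \Diamond (\Box (\Diamond r \to \Box r) \lor \Box r) requires \Box (\Diamond r \to \Box r) \lor \Box r at some successor in {u, v, w, y}.
    \Box (\Diamond r \to \Box r) \lor \Box r holds at w, so \Diamond (\Box (\Diamond r \to \Box r) \lor \Box r) is true at v.
      At w: \Box (\Diamond r \to \Box r) is false, \Box r is true, so \Box (\Diamond r \to \Box r) \lor \Box r is true.

Yes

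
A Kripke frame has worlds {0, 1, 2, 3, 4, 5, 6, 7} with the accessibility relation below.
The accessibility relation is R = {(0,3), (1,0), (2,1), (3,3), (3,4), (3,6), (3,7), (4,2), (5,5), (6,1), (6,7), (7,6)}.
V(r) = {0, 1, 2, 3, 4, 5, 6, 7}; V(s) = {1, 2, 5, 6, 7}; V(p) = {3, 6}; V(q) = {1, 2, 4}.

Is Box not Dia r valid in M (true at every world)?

Recall that Box ψ holds at a world iff ψ holds at every accessible world, and Dia ψ holds iff ψ holds at some accessible world.
Let φ = Box not Dia r. Evaluate φ at each world:
  0 (successors {3}): φ is false.
  1 (successors {0}): φ is false.
  2 (successors {1}): φ is false.
  3 (successors {3, 4, 6, 7}): φ is false.
  4 (successors {2}): φ is false.
  5 (successors {5}): φ is false.
  6 (successors {1, 7}): φ is false.
  7 (successors {6}): φ is false.
Detail at 0 (counterexample):
  At 0: Box not Dia r requires not Dia r at every successor {3}.
    not Dia r fails at 3, so Box not Dia r is false at 0.
      At 3: Dia r is true, so not Dia r is false.

No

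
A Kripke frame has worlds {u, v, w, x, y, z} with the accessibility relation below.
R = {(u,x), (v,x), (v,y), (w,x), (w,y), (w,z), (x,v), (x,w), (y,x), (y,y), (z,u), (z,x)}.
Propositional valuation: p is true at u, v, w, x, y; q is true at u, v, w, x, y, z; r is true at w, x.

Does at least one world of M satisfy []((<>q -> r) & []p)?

Let φ = []((<>q -> r) & []p). Evaluate φ at each world:
  u (successors {x}): φ is true.
  v (successors {x, y}): φ is false.
  w (successors {x, y, z}): φ is false.
  x (successors {v, w}): φ is false.
  y (successors {x, y}): φ is false.
  z (successors {u, x}): φ is false.
Detail at u (witness):
  At u: []((<>q -> r) & []p) requires (<>q -> r) & []p at every successor {x}.
      At x: <>q -> r is true, []p is true, so (<>q -> r) & []p is true.
  So []((<>q -> r) & []p) is true at u.

Yes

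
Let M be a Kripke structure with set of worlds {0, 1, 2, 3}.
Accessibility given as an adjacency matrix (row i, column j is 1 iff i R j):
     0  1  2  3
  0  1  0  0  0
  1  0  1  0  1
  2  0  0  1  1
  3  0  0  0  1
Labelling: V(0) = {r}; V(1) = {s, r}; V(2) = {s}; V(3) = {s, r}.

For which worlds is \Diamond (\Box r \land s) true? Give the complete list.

1, 2, 3

Recall that \Box ψ holds at a world iff ψ holds at every accessible world, and \Diamond ψ holds iff ψ holds at some accessible world.
Let φ = \Diamond (\Box r \land s). Evaluate φ at each world:
  0 (successors {0}): φ is false.
  1 (successors {1, 3}): φ is true.
  2 (successors {2, 3}): φ is true.
  3 (successors {3}): φ is true.
For instance, at 2:
  At 2: \Diamond (\Box r \land s) requires \Box r \land s at some successor in {2, 3}.
    \Box r \land s holds at 3, so \Diamond (\Box r \land s) is true at 2.
      At 3: \Box r is true, s is true, so \Box r \land s is true.
Satisfying worlds: {1, 2, 3}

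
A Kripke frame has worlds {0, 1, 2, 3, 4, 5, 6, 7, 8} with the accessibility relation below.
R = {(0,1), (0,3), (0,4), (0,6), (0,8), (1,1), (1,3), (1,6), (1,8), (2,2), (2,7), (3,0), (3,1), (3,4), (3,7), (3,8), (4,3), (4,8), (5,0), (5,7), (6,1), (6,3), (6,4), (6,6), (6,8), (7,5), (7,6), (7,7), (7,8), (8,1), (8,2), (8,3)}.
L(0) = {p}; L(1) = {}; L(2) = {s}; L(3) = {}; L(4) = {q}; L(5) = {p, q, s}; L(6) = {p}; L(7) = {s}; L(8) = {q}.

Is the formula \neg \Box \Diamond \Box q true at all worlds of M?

Yes

Recall that \Box ψ holds at a world iff ψ holds at every accessible world, and \Diamond ψ holds iff ψ holds at some accessible world.
Let φ = \neg \Box \Diamond \Box q. Evaluate φ at each world:
  0 (successors {1, 3, 4, 6, 8}): φ is true.
  1 (successors {1, 3, 6, 8}): φ is true.
  2 (successors {2, 7}): φ is true.
  3 (successors {0, 1, 4, 7, 8}): φ is true.
  4 (successors {3, 8}): φ is true.
  5 (successors {0, 7}): φ is true.
  6 (successors {1, 3, 4, 6, 8}): φ is true.
  7 (successors {5, 6, 7, 8}): φ is true.
  8 (successors {1, 2, 3}): φ is true.
For instance, at 5:
  At 5: \Box \Diamond \Box q is false, so \neg \Box \Diamond \Box q is true.
    At 5: \Box \Diamond \Box q requires \Diamond \Box q at every successor {0, 7}.
      \Diamond \Box q fails at 0, so \Box \Diamond \Box q is false at 5.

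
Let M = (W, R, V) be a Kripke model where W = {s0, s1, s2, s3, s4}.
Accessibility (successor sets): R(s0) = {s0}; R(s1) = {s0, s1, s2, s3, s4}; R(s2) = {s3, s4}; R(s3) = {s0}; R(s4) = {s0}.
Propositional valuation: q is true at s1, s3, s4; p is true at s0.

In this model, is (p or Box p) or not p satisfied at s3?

At s3: p or Box p is true, not p is true, so (p or Box p) or not p is true.
  At s3: p is false, Box p is true, so p or Box p is true.
    At s3: Box p requires p at every successor {s0}.
      At s0: p is true.
    So Box p is true at s3.

Yes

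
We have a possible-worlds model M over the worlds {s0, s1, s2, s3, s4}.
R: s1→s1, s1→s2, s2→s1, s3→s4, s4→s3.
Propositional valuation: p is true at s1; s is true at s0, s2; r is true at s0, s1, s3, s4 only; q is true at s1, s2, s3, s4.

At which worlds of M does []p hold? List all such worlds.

s0, s2

Let φ = []p. Evaluate φ at each world:
  s0 (successors ∅): φ is true.
  s1 (successors {s1, s2}): φ is false.
  s2 (successors {s1}): φ is true.
  s3 (successors {s4}): φ is false.
  s4 (successors {s3}): φ is false.
For instance, at s2:
  At s2: []p requires p at every successor {s1}.
    At s1: p is true.
  So []p is true at s2.
Satisfying worlds: {s0, s2}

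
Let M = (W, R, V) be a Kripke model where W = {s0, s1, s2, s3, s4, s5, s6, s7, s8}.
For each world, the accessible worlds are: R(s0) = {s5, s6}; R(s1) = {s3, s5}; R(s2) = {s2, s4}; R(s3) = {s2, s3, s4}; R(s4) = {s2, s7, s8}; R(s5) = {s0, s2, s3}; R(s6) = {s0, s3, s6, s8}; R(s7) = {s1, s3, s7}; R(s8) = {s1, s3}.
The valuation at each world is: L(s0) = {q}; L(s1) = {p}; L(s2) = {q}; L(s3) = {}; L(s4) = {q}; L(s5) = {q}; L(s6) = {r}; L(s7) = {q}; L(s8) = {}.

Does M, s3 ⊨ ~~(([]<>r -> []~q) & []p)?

At s3: ~(([]<>r -> []~q) & []p) is true, so ~~(([]<>r -> []~q) & []p) is false.
  At s3: ([]<>r -> []~q) & []p is false, so ~(([]<>r -> []~q) & []p) is true.
    At s3: []<>r -> []~q is true, []p is false, so ([]<>r -> []~q) & []p is false.
      At s3: []<>r is false, []~q is false, so []<>r -> []~q is true.
      At s3: []p requires p at every successor {s2, s3, s4}.
        p fails at s2, so []p is false at s3.

No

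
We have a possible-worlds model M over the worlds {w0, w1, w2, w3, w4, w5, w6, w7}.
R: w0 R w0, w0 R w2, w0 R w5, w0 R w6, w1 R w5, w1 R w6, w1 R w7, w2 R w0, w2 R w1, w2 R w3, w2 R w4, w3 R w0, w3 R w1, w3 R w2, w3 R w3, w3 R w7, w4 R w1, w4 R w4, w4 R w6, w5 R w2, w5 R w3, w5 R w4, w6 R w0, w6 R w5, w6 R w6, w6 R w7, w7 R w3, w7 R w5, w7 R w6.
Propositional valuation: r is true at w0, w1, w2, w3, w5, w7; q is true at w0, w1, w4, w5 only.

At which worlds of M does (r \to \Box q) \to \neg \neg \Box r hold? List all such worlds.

Let φ = (r \to \Box q) \to \neg \neg \Box r. Evaluate φ at each world:
  w0 (successors {w0, w2, w5, w6}): φ is true.
  w1 (successors {w5, w6, w7}): φ is true.
  w2 (successors {w0, w1, w3, w4}): φ is true.
  w3 (successors {w0, w1, w2, w3, w7}): φ is true.
  w4 (successors {w1, w4, w6}): φ is false.
  w5 (successors {w2, w3, w4}): φ is true.
  w6 (successors {w0, w5, w6, w7}): φ is false.
  w7 (successors {w3, w5, w6}): φ is true.
For instance, at w1:
  At w1: r \to \Box q is false, \neg \neg \Box r is false, so (r \to \Box q) \to \neg \neg \Box r is true.
    At w1: r is true, \Box q is false, so r \to \Box q is false.
      At w1: \Box q requires q at every successor {w5, w6, w7}.
        q fails at w6, so \Box q is false at w1.
    At w1: \neg \Box r is true, so \neg \neg \Box r is false.
      At w1: \Box r is false, so \neg \Box r is true.
Satisfying worlds: {w0, w1, w2, w3, w5, w7}

w0, w1, w2, w3, w5, w7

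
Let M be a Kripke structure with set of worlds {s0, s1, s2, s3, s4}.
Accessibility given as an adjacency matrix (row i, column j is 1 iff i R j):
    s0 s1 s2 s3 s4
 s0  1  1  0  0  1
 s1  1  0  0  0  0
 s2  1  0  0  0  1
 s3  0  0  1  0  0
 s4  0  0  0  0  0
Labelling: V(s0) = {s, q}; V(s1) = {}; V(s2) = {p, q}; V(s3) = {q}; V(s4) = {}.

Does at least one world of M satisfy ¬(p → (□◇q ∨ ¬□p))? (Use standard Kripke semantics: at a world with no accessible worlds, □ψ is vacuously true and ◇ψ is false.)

Let φ = ¬(p → (□◇q ∨ ¬□p)). Evaluate φ at each world:
  s0 (successors {s0, s1, s4}): φ is false.
  s1 (successors {s0}): φ is false.
  s2 (successors {s0, s4}): φ is false.
  s3 (successors {s2}): φ is false.
  s4 (successors ∅): φ is false.
For instance, at s3:
  At s3: p → (□◇q ∨ ¬□p) is true, so ¬(p → (□◇q ∨ ¬□p)) is false.
    At s3: p is false, □◇q ∨ ¬□p is true, so p → (□◇q ∨ ¬□p) is true.
      At s3: □◇q is true, ¬□p is false, so □◇q ∨ ¬□p is true.

No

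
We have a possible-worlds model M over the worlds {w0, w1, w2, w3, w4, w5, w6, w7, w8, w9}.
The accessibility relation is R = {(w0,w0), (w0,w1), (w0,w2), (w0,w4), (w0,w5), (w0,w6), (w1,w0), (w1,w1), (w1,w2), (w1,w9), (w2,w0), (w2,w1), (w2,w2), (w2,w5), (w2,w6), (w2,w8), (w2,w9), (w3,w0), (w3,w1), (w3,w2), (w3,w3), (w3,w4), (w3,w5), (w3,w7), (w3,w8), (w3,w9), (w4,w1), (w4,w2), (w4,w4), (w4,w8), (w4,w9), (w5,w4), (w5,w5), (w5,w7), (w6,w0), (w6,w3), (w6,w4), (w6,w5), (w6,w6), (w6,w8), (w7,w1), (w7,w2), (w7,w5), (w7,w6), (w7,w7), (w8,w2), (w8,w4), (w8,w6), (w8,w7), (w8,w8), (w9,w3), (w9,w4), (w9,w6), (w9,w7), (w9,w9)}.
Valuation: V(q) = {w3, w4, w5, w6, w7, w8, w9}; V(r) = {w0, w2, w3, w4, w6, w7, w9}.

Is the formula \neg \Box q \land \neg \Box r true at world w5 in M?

Recall that \Box ψ holds at a world iff ψ holds at every accessible world, and \Diamond ψ holds iff ψ holds at some accessible world.
At w5: \neg \Box q is false, \neg \Box r is true, so \neg \Box q \land \neg \Box r is false.
  At w5: \Box q is true, so \neg \Box q is false.
    At w5: \Box q requires q at every successor {w4, w5, w7}.
      At w4: q is true.
      At w5: q is true.
      At w7: q is true.
    So \Box q is true at w5.
  At w5: \Box r is false, so \neg \Box r is true.
    At w5: \Box r requires r at every successor {w4, w5, w7}.
      r fails at w5, so \Box r is false at w5.

No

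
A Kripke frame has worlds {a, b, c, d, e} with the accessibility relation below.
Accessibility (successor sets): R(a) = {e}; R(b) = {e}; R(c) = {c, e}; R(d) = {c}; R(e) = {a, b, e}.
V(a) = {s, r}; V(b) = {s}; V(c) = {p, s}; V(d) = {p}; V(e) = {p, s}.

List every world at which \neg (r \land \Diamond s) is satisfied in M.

b, c, d, e

Recall that \Diamond ψ holds at a world iff ψ holds at some accessible world.
Let φ = \neg (r \land \Diamond s). Evaluate φ at each world:
  a (successors {e}): φ is false.
  b (successors {e}): φ is true.
  c (successors {c, e}): φ is true.
  d (successors {c}): φ is true.
  e (successors {a, b, e}): φ is true.
For instance, at b:
  At b: r \land \Diamond s is false, so \neg (r \land \Diamond s) is true.
    At b: r is false, \Diamond s is true, so r \land \Diamond s is false.
      At b: \Diamond s requires s at some successor in {e}.
        s holds at e, so \Diamond s is true at b.
Satisfying worlds: {b, c, d, e}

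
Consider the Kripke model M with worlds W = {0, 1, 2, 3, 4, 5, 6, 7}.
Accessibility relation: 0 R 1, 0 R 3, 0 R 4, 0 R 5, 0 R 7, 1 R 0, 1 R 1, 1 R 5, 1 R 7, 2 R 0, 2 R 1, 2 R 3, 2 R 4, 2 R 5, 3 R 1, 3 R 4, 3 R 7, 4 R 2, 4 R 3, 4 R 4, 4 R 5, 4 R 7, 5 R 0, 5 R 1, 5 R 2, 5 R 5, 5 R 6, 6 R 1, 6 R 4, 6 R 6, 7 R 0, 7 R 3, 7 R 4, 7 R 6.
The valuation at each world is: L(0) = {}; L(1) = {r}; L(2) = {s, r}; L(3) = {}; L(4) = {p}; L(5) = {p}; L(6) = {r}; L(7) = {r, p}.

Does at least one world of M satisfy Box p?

Let φ = Box p. Evaluate φ at each world:
  0 (successors {1, 3, 4, 5, 7}): φ is false.
  1 (successors {0, 1, 5, 7}): φ is false.
  2 (successors {0, 1, 3, 4, 5}): φ is false.
  3 (successors {1, 4, 7}): φ is false.
  4 (successors {2, 3, 4, 5, 7}): φ is false.
  5 (successors {0, 1, 2, 5, 6}): φ is false.
  6 (successors {1, 4, 6}): φ is false.
  7 (successors {0, 3, 4, 6}): φ is false.
For instance, at 3:
  At 3: Box p requires p at every successor {1, 4, 7}.
    p fails at 1, so Box p is false at 3.

No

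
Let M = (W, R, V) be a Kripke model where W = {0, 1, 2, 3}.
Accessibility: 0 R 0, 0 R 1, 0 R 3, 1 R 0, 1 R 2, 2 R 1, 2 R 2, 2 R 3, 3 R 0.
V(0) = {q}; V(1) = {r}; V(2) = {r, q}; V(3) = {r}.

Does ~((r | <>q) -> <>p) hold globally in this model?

Recall that <>ψ holds at a world iff ψ holds at some accessible world.
Let φ = ~((r | <>q) -> <>p). Evaluate φ at each world:
  0 (successors {0, 1, 3}): φ is true.
  1 (successors {0, 2}): φ is true.
  2 (successors {1, 2, 3}): φ is true.
  3 (successors {0}): φ is true.
For instance, at 3:
  At 3: (r | <>q) -> <>p is false, so ~((r | <>q) -> <>p) is true.
    At 3: r | <>q is true, <>p is false, so (r | <>q) -> <>p is false.
      At 3: r is true, <>q is true, so r | <>q is true.
      At 3: <>p requires p at some successor in {0}.
        At 0: p is false.
      So <>p is false at 3.

Yes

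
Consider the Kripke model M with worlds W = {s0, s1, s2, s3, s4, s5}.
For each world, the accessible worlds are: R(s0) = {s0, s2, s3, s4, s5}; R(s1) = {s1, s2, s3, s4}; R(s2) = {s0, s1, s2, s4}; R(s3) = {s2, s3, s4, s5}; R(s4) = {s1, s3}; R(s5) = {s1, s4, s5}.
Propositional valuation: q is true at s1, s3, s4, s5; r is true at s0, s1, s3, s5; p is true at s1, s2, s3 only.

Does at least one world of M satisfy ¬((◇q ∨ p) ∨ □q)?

Let φ = ¬((◇q ∨ p) ∨ □q). Evaluate φ at each world:
  s0 (successors {s0, s2, s3, s4, s5}): φ is false.
  s1 (successors {s1, s2, s3, s4}): φ is false.
  s2 (successors {s0, s1, s2, s4}): φ is false.
  s3 (successors {s2, s3, s4, s5}): φ is false.
  s4 (successors {s1, s3}): φ is false.
  s5 (successors {s1, s4, s5}): φ is false.
For instance, at s4:
  At s4: (◇q ∨ p) ∨ □q is true, so ¬((◇q ∨ p) ∨ □q) is false.
    At s4: ◇q ∨ p is true, □q is true, so (◇q ∨ p) ∨ □q is true.
      At s4: ◇q is true, p is false, so ◇q ∨ p is true.
      At s4: □q requires q at every successor {s1, s3}.
        At s1: q is true.
        At s3: q is true.
      So □q is true at s4.

No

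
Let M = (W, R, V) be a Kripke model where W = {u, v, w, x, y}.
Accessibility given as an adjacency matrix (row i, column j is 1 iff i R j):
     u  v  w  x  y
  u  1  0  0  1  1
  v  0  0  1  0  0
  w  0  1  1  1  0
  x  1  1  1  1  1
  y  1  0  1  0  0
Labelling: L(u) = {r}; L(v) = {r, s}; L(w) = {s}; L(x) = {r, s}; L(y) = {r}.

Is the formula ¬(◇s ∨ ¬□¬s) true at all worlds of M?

Let φ = ¬(◇s ∨ ¬□¬s). Evaluate φ at each world:
  u (successors {u, x, y}): φ is false.
  v (successors {w}): φ is false.
  w (successors {v, w, x}): φ is false.
  x (successors {u, v, w, x, y}): φ is false.
  y (successors {u, w}): φ is false.
Detail at u (counterexample):
  At u: ◇s ∨ ¬□¬s is true, so ¬(◇s ∨ ¬□¬s) is false.
    At u: ◇s is true, ¬□¬s is true, so ◇s ∨ ¬□¬s is true.
      At u: ◇s requires s at some successor in {u, x, y}.
        s holds at x, so ◇s is true at u.
      At u: □¬s is false, so ¬□¬s is true.

No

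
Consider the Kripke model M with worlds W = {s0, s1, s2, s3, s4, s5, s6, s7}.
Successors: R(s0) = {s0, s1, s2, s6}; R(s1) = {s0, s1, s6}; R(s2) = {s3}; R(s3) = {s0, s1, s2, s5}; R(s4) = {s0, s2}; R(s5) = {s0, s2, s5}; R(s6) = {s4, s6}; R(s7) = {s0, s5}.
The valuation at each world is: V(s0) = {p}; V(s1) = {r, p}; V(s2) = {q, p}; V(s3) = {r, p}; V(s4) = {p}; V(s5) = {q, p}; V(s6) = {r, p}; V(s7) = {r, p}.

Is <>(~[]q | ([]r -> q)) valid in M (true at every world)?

Yes

Recall that []ψ holds at a world iff ψ holds at every accessible world, and <>ψ holds iff ψ holds at some accessible world.
Let φ = <>(~[]q | ([]r -> q)). Evaluate φ at each world:
  s0 (successors {s0, s1, s2, s6}): φ is true.
  s1 (successors {s0, s1, s6}): φ is true.
  s2 (successors {s3}): φ is true.
  s3 (successors {s0, s1, s2, s5}): φ is true.
  s4 (successors {s0, s2}): φ is true.
  s5 (successors {s0, s2, s5}): φ is true.
  s6 (successors {s4, s6}): φ is true.
  s7 (successors {s0, s5}): φ is true.
For instance, at s4:
  At s4: <>(~[]q | ([]r -> q)) requires ~[]q | ([]r -> q) at some successor in {s0, s2}.
    ~[]q | ([]r -> q) holds at s0, so <>(~[]q | ([]r -> q)) is true at s4.
      At s0: ~[]q is true, []r -> q is true, so ~[]q | ([]r -> q) is true.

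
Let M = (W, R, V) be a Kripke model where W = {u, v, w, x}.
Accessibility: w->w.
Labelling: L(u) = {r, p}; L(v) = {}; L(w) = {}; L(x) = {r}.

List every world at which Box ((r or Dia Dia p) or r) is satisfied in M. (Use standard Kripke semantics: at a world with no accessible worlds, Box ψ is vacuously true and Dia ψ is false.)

u, v, x

Let φ = Box ((r or Dia Dia p) or r). Evaluate φ at each world:
  u (successors ∅): φ is true.
  v (successors ∅): φ is true.
  w (successors {w}): φ is false.
  x (successors ∅): φ is true.
For instance, at w:
  At w: Box ((r or Dia Dia p) or r) requires (r or Dia Dia p) or r at every successor {w}.
    (r or Dia Dia p) or r fails at w, so Box ((r or Dia Dia p) or r) is false at w.
      At w: r or Dia Dia p is false, r is false, so (r or Dia Dia p) or r is false.
Satisfying worlds: {u, v, x}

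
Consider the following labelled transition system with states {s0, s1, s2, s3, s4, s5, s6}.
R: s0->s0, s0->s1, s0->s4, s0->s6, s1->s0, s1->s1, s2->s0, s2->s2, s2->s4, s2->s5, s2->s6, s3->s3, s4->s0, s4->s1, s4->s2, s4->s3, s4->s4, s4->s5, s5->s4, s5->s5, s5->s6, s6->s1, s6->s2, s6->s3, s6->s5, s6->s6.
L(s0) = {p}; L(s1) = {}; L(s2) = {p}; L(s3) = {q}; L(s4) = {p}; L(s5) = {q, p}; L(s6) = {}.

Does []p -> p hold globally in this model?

Yes

Let φ = []p -> p. Evaluate φ at each world:
  s0 (successors {s0, s1, s4, s6}): φ is true.
  s1 (successors {s0, s1}): φ is true.
  s2 (successors {s0, s2, s4, s5, s6}): φ is true.
  s3 (successors {s3}): φ is true.
  s4 (successors {s0, s1, s2, s3, s4, s5}): φ is true.
  s5 (successors {s4, s5, s6}): φ is true.
  s6 (successors {s1, s2, s3, s5, s6}): φ is true.
For instance, at s0:
  At s0: []p is false, p is true, so []p -> p is true.
    At s0: []p requires p at every successor {s0, s1, s4, s6}.
      p fails at s1, so []p is false at s0.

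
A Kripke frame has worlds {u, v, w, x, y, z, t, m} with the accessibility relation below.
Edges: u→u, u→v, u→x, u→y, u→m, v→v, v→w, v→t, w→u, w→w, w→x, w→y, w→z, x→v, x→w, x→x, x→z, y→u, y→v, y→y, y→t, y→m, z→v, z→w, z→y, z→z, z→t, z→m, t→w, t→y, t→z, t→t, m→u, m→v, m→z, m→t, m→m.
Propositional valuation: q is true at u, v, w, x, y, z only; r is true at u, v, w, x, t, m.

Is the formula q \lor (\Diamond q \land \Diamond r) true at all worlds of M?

Let φ = q \lor (\Diamond q \land \Diamond r). Evaluate φ at each world:
  u (successors {u, v, x, y, m}): φ is true.
  v (successors {v, w, t}): φ is true.
  w (successors {u, w, x, y, z}): φ is true.
  x (successors {v, w, x, z}): φ is true.
  y (successors {u, v, y, t, m}): φ is true.
  z (successors {v, w, y, z, t, m}): φ is true.
  t (successors {w, y, z, t}): φ is true.
  m (successors {u, v, z, t, m}): φ is true.
For instance, at w:
  At w: q is true, \Diamond q \land \Diamond r is true, so q \lor (\Diamond q \land \Diamond r) is true.
    At w: \Diamond q is true, \Diamond r is true, so \Diamond q \land \Diamond r is true.
      At w: \Diamond q requires q at some successor in {u, w, x, y, z}.
        q holds at u, so \Diamond q is true at w.
      At w: \Diamond r requires r at some successor in {u, w, x, y, z}.
        r holds at u, so \Diamond r is true at w.

Yes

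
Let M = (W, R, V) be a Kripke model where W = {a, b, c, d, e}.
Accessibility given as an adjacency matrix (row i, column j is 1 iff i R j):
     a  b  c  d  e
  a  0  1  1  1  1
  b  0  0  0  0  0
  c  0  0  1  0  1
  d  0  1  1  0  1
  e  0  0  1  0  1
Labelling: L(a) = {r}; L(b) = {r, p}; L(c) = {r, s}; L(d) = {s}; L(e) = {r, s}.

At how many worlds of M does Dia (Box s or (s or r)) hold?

Let φ = Dia (Box s or (s or r)). Evaluate φ at each world:
  a (successors {b, c, d, e}): φ is true.
  b (successors ∅): φ is false.
  c (successors {c, e}): φ is true.
  d (successors {b, c, e}): φ is true.
  e (successors {c, e}): φ is true.
For instance, at d:
  At d: Dia (Box s or (s or r)) requires Box s or (s or r) at some successor in {b, c, e}.
    Box s or (s or r) holds at b, so Dia (Box s or (s or r)) is true at d.
      At b: Box s is true, s or r is true, so Box s or (s or r) is true.
Satisfying worlds: {a, c, d, e}

4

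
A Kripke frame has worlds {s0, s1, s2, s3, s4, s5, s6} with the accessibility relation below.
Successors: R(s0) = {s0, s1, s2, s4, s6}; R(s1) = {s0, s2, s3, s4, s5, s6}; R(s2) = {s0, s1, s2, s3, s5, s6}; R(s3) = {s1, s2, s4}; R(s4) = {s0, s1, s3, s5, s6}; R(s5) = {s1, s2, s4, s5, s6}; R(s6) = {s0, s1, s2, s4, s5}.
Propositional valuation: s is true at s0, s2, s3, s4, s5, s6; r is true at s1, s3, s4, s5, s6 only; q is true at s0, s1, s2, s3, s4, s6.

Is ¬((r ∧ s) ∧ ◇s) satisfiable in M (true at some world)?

Yes

Let φ = ¬((r ∧ s) ∧ ◇s). Evaluate φ at each world:
  s0 (successors {s0, s1, s2, s4, s6}): φ is true.
  s1 (successors {s0, s2, s3, s4, s5, s6}): φ is true.
  s2 (successors {s0, s1, s2, s3, s5, s6}): φ is true.
  s3 (successors {s1, s2, s4}): φ is false.
  s4 (successors {s0, s1, s3, s5, s6}): φ is false.
  s5 (successors {s1, s2, s4, s5, s6}): φ is false.
  s6 (successors {s0, s1, s2, s4, s5}): φ is false.
Detail at s0 (witness):
  At s0: (r ∧ s) ∧ ◇s is false, so ¬((r ∧ s) ∧ ◇s) is true.
    At s0: r ∧ s is false, ◇s is true, so (r ∧ s) ∧ ◇s is false.
      At s0: ◇s requires s at some successor in {s0, s1, s2, s4, s6}.
        s holds at s0, so ◇s is true at s0.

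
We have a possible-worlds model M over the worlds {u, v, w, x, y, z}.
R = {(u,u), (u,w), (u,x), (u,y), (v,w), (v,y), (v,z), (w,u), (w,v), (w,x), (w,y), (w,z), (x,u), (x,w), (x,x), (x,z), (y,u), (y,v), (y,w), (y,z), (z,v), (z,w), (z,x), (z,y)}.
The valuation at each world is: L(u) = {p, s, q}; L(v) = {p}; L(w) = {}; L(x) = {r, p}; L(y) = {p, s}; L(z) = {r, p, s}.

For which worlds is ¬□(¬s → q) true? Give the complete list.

u, v, w, x, y, z

Let φ = ¬□(¬s → q). Evaluate φ at each world:
  u (successors {u, w, x, y}): φ is true.
  v (successors {w, y, z}): φ is true.
  w (successors {u, v, x, y, z}): φ is true.
  x (successors {u, w, x, z}): φ is true.
  y (successors {u, v, w, z}): φ is true.
  z (successors {v, w, x, y}): φ is true.
For instance, at x:
  At x: □(¬s → q) is false, so ¬□(¬s → q) is true.
    At x: □(¬s → q) requires ¬s → q at every successor {u, w, x, z}.
      ¬s → q fails at w, so □(¬s → q) is false at x.
Satisfying worlds: {u, v, w, x, y, z}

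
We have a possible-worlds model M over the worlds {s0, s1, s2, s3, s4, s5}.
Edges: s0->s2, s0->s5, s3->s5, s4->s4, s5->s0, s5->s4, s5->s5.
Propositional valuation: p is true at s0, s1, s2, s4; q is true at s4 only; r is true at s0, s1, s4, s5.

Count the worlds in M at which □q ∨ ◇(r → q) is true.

Recall that □ψ holds at a world iff ψ holds at every accessible world, and ◇ψ holds iff ψ holds at some accessible world.
Let φ = □q ∨ ◇(r → q). Evaluate φ at each world:
  s0 (successors {s2, s5}): φ is true.
  s1 (successors ∅): φ is true.
  s2 (successors ∅): φ is true.
  s3 (successors {s5}): φ is false.
  s4 (successors {s4}): φ is true.
  s5 (successors {s0, s4, s5}): φ is true.
For instance, at s5:
  At s5: □q is false, ◇(r → q) is true, so □q ∨ ◇(r → q) is true.
    At s5: □q requires q at every successor {s0, s4, s5}.
      q fails at s0, so □q is false at s5.
    At s5: ◇(r → q) requires r → q at some successor in {s0, s4, s5}.
      r → q holds at s4, so ◇(r → q) is true at s5.
Satisfying worlds: {s0, s1, s2, s4, s5}

5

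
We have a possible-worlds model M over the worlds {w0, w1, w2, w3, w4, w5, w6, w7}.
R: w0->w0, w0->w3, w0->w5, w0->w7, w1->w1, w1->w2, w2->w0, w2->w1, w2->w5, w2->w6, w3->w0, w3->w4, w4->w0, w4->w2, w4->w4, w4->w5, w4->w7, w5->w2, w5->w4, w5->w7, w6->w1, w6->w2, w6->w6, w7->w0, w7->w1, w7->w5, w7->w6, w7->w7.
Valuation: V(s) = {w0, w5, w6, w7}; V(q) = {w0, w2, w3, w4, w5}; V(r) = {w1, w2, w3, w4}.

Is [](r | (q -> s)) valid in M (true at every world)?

Recall that []ψ holds at a world iff ψ holds at every accessible world, and <>ψ holds iff ψ holds at some accessible world.
Let φ = [](r | (q -> s)). Evaluate φ at each world:
  w0 (successors {w0, w3, w5, w7}): φ is true.
  w1 (successors {w1, w2}): φ is true.
  w2 (successors {w0, w1, w5, w6}): φ is true.
  w3 (successors {w0, w4}): φ is true.
  w4 (successors {w0, w2, w4, w5, w7}): φ is true.
  w5 (successors {w2, w4, w7}): φ is true.
  w6 (successors {w1, w2, w6}): φ is true.
  w7 (successors {w0, w1, w5, w6, w7}): φ is true.
For instance, at w4:
  At w4: [](r | (q -> s)) requires r | (q -> s) at every successor {w0, w2, w4, w5, w7}.
    At w0: r | (q -> s) is true.
    At w2: r | (q -> s) is true.
    At w4: r | (q -> s) is true.
    At w5: r | (q -> s) is true.
    At w7: r | (q -> s) is true.
  So [](r | (q -> s)) is true at w4.

Yes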